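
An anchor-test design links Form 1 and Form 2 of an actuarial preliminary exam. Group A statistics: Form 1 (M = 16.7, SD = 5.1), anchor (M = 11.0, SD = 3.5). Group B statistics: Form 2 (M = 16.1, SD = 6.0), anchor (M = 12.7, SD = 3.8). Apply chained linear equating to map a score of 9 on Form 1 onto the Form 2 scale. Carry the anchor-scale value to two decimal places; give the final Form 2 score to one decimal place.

Form 1 → anchor (Group A): v = (3.5/5.1)(9 − 16.7) + 11.0 = 5.72
anchor → Form 2 (Group B): y = (6.0/3.8)(5.72 − 12.7) + 16.1 = 5.1

5.1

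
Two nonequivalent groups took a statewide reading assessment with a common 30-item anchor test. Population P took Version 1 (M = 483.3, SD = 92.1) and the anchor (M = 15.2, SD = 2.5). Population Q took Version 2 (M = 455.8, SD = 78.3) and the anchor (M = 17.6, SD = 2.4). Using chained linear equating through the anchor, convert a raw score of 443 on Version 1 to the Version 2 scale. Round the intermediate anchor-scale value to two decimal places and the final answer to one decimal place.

Version 1 → anchor (Population P): v = (2.5/92.1)(443 − 483.3) + 15.2 = 14.11
anchor → Version 2 (Population Q): y = (78.3/2.4)(14.11 − 17.6) + 455.8 = 341.9

341.9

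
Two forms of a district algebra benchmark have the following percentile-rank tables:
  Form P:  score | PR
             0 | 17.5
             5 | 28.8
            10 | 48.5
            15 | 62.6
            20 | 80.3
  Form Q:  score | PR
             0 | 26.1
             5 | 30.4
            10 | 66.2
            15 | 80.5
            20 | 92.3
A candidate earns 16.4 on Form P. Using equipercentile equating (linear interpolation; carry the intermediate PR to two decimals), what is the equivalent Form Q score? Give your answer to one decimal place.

10.5

PR of 16.4 on Form P: 62.6 + (16.4 − 15)/(20 − 15) × (80.3 − 62.6) = 67.56
On Form Q, PR 67.56 falls between score 10 (PR 66.2) and 15 (PR 80.5).
Interpolate: 10 + (67.56 − 66.2)/(80.5 − 66.2) × (15 − 10) = 10.5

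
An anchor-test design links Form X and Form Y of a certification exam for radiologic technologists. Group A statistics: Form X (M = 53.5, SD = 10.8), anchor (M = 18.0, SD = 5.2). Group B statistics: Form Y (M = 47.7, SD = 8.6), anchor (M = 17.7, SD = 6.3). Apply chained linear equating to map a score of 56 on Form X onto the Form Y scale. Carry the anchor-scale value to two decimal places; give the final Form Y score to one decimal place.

Form X → anchor (Group A): v = (5.2/10.8)(56 − 53.5) + 18.0 = 19.20
anchor → Form Y (Group B): y = (8.6/6.3)(19.20 − 17.7) + 47.7 = 49.7

49.7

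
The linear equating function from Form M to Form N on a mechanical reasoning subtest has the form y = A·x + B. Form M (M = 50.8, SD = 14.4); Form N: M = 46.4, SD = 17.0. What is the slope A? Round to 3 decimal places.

A = SD_Y / SD_X = 17.0 / 14.4 = 1.181

1.181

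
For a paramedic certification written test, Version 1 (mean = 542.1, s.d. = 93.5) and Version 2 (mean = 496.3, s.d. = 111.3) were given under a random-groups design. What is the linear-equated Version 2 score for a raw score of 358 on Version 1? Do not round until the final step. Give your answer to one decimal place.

277.2

Linear equating: y = (SD_Y/SD_X)(x − M_X) + M_Y
y = (111.3/93.5)(358 − 542.1) + 496.3
y = 1.190374 × -184.1 + 496.3 = -219.1479 + 496.3 = 277.2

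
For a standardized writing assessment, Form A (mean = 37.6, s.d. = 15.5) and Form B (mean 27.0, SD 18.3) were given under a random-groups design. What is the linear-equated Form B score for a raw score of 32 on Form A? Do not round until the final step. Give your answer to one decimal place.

20.4

Linear equating: y = (SD_Y/SD_X)(x − M_X) + M_Y
y = (18.3/15.5)(32 − 37.6) + 27.0
y = 1.180645 × -5.6 + 27.0 = -6.6116 + 27.0 = 20.4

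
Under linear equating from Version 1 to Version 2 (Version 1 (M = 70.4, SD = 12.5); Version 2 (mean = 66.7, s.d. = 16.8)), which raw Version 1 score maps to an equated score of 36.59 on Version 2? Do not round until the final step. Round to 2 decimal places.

48.00

Invert y = (SD_Y/SD_X)(x − M_X) + M_Y:
x = (SD_X/SD_Y)(y − M_Y) + M_X = (12.5/16.8)(36.59 − 66.7) + 70.4
x = 0.744048 × -30.110 + 70.4 = 48.00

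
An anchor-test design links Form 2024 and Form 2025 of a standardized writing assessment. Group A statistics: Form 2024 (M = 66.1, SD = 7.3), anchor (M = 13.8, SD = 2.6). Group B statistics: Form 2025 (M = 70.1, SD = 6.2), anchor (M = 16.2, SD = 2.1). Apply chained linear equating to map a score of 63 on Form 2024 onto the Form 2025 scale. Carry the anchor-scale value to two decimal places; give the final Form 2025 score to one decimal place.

59.8

Form 2024 → anchor (Group A): v = (2.6/7.3)(63 − 66.1) + 13.8 = 12.70
anchor → Form 2025 (Group B): y = (6.2/2.1)(12.70 − 16.2) + 70.1 = 59.8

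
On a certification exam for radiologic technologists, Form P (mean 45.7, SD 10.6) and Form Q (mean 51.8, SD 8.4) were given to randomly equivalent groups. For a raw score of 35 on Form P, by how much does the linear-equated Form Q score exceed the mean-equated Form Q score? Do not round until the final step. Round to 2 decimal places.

2.22

Mean-equated: 35 + (51.8 − 45.7) = 41.10
Linear-equated: (8.4/10.6)(35 − 45.7) + 51.8 = 43.321
Difference = 43.321 − 41.10 = 2.22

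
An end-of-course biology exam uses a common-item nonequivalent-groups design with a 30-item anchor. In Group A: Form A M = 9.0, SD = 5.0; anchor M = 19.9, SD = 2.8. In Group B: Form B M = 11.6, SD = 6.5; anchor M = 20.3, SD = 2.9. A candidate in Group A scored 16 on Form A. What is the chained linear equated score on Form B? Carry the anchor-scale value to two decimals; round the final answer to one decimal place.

Form A → anchor (Group A): v = (2.8/5.0)(16 − 9.0) + 19.9 = 23.82
anchor → Form B (Group B): y = (6.5/2.9)(23.82 − 20.3) + 11.6 = 19.5

19.5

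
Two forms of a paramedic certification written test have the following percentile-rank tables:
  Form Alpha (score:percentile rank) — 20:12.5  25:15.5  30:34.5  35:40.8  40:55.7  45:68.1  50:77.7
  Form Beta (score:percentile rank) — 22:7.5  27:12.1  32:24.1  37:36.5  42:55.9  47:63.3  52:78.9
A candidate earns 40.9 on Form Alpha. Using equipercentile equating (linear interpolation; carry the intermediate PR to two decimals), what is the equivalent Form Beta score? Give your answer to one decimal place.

43.4

PR of 40.9 on Form Alpha: 55.7 + (40.9 − 40)/(45 − 40) × (68.1 − 55.7) = 57.93
On Form Beta, PR 57.93 falls between score 42 (PR 55.9) and 47 (PR 63.3).
Interpolate: 42 + (57.93 − 55.9)/(63.3 − 55.9) × (47 − 42) = 43.4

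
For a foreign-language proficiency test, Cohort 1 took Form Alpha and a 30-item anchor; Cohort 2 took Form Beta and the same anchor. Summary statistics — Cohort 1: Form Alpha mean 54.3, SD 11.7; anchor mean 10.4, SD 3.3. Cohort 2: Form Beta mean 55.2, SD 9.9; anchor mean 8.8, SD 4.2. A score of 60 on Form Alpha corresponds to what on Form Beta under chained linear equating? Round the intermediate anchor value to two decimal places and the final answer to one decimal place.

62.8

Form Alpha → anchor (Cohort 1): v = (3.3/11.7)(60 − 54.3) + 10.4 = 12.01
anchor → Form Beta (Cohort 2): y = (9.9/4.2)(12.01 − 8.8) + 55.2 = 62.8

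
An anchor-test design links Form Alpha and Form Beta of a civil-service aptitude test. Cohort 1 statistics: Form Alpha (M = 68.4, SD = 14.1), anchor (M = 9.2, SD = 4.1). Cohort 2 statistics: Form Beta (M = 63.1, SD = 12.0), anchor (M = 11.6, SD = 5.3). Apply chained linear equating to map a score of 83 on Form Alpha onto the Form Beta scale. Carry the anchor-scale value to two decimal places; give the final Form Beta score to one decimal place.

Form Alpha → anchor (Cohort 1): v = (4.1/14.1)(83 − 68.4) + 9.2 = 13.45
anchor → Form Beta (Cohort 2): y = (12.0/5.3)(13.45 − 11.6) + 63.1 = 67.3

67.3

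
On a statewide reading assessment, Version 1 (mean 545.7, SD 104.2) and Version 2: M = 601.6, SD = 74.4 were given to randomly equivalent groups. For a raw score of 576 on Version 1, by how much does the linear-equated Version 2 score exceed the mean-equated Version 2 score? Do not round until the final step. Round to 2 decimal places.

Mean-equated: 576 + (601.6 − 545.7) = 631.90
Linear-equated: (74.4/104.2)(576 − 545.7) + 601.6 = 623.235
Difference = 623.235 − 631.90 = -8.67

-8.67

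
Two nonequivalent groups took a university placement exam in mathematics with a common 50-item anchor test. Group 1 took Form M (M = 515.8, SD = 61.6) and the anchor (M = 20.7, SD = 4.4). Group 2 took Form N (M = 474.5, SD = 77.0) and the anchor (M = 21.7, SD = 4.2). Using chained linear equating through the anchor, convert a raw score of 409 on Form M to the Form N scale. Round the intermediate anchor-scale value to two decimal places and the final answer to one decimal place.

Form M → anchor (Group 1): v = (4.4/61.6)(409 − 515.8) + 20.7 = 13.07
anchor → Form N (Group 2): y = (77.0/4.2)(13.07 − 21.7) + 474.5 = 316.3

316.3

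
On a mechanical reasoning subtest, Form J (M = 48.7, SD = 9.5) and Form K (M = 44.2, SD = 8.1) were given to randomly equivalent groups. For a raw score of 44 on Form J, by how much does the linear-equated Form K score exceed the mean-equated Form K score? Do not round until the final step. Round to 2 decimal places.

Mean-equated: 44 + (44.2 − 48.7) = 39.50
Linear-equated: (8.1/9.5)(44 − 48.7) + 44.2 = 40.193
Difference = 40.193 − 39.50 = 0.69

0.69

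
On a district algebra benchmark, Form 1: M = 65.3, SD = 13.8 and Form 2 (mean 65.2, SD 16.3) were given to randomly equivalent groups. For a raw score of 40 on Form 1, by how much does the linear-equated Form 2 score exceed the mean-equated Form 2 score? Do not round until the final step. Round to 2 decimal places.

Mean-equated: 40 + (65.2 − 65.3) = 39.90
Linear-equated: (16.3/13.8)(40 − 65.3) + 65.2 = 35.317
Difference = 35.317 − 39.90 = -4.58

-4.58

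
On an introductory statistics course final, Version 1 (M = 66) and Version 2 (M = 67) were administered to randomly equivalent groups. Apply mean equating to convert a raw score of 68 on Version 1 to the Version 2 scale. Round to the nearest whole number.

69

Mean equating: y = x + (M_Y − M_X) = 68 + (67 − 66) = 69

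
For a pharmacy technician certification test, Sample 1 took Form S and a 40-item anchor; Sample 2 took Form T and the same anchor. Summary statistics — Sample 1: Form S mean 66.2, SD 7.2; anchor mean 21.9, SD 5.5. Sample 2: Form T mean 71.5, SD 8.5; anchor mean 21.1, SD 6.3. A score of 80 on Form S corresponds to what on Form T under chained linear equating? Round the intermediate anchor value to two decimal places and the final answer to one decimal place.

86.8

Form S → anchor (Sample 1): v = (5.5/7.2)(80 − 66.2) + 21.9 = 32.44
anchor → Form T (Sample 2): y = (8.5/6.3)(32.44 − 21.1) + 71.5 = 86.8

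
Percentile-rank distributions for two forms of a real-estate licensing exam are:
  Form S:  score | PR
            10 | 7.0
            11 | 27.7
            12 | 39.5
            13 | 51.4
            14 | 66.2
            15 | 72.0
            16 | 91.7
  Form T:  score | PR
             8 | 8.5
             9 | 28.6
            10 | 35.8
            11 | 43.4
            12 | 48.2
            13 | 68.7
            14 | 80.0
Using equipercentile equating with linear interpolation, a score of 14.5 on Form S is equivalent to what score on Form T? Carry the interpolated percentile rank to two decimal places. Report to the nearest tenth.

PR of 14.5 on Form S: 66.2 + (14.5 − 14)/(15 − 14) × (72.0 − 66.2) = 69.10
On Form T, PR 69.10 falls between score 13 (PR 68.7) and 14 (PR 80.0).
Interpolate: 13 + (69.10 − 68.7)/(80.0 − 68.7) × (14 − 13) = 13.0

13.0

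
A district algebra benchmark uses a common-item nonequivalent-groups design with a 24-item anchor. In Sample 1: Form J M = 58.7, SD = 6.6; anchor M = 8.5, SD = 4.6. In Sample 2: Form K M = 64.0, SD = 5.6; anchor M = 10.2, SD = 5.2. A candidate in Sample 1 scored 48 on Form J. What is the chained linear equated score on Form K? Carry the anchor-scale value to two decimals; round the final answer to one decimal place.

54.1

Form J → anchor (Sample 1): v = (4.6/6.6)(48 − 58.7) + 8.5 = 1.04
anchor → Form K (Sample 2): y = (5.6/5.2)(1.04 − 10.2) + 64.0 = 54.1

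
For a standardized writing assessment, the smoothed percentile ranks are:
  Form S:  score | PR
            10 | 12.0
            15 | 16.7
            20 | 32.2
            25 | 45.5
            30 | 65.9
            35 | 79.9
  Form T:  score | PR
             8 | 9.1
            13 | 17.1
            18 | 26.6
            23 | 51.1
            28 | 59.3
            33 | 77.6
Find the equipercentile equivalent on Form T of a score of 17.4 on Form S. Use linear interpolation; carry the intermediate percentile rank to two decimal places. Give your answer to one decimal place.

16.7

PR of 17.4 on Form S: 16.7 + (17.4 − 15)/(20 − 15) × (32.2 − 16.7) = 24.14
On Form T, PR 24.14 falls between score 13 (PR 17.1) and 18 (PR 26.6).
Interpolate: 13 + (24.14 − 17.1)/(26.6 − 17.1) × (18 − 13) = 16.7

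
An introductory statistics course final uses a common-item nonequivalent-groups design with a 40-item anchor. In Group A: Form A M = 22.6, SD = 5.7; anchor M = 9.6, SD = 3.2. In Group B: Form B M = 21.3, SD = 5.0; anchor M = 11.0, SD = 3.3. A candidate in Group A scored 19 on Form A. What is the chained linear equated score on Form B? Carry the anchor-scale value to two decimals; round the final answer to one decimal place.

Form A → anchor (Group A): v = (3.2/5.7)(19 − 22.6) + 9.6 = 7.58
anchor → Form B (Group B): y = (5.0/3.3)(7.58 − 11.0) + 21.3 = 16.1

16.1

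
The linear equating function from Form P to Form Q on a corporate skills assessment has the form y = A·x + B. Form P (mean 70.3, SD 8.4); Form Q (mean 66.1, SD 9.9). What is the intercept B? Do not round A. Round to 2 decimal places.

A = SD_Y / SD_X = 9.9 / 8.4 = 1.178571
B = M_Y − A·M_X = 66.1 − 1.178571 × 70.3 = -16.75

-16.75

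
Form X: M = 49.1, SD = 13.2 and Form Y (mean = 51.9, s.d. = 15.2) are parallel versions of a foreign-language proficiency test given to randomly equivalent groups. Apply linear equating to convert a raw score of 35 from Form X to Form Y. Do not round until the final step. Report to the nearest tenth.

Linear equating: y = (SD_Y/SD_X)(x − M_X) + M_Y
y = (15.2/13.2)(35 − 49.1) + 51.9
y = 1.151515 × -14.1 + 51.9 = -16.2364 + 51.9 = 35.7

35.7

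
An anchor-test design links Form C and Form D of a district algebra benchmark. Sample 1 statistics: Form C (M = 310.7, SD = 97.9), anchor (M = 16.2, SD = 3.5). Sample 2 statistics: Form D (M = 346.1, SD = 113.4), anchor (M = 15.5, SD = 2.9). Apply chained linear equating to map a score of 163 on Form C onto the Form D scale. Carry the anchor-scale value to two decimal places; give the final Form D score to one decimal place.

167.0

Form C → anchor (Sample 1): v = (3.5/97.9)(163 − 310.7) + 16.2 = 10.92
anchor → Form D (Sample 2): y = (113.4/2.9)(10.92 − 15.5) + 346.1 = 167.0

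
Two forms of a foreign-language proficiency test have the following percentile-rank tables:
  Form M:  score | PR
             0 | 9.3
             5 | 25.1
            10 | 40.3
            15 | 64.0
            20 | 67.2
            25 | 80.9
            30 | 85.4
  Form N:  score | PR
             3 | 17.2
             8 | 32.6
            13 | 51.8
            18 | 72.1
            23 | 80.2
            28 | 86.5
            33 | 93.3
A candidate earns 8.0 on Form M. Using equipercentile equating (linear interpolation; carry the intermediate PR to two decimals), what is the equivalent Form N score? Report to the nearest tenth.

8.4

PR of 8.0 on Form M: 25.1 + (8.0 − 5)/(10 − 5) × (40.3 − 25.1) = 34.22
On Form N, PR 34.22 falls between score 8 (PR 32.6) and 13 (PR 51.8).
Interpolate: 8 + (34.22 − 32.6)/(51.8 − 32.6) × (13 − 8) = 8.4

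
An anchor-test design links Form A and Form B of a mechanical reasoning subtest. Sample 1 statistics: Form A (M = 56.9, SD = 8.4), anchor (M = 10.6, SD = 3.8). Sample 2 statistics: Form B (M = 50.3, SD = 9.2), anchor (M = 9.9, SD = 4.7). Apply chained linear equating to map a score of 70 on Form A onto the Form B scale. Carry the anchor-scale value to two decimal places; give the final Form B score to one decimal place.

63.3

Form A → anchor (Sample 1): v = (3.8/8.4)(70 − 56.9) + 10.6 = 16.53
anchor → Form B (Sample 2): y = (9.2/4.7)(16.53 − 9.9) + 50.3 = 63.3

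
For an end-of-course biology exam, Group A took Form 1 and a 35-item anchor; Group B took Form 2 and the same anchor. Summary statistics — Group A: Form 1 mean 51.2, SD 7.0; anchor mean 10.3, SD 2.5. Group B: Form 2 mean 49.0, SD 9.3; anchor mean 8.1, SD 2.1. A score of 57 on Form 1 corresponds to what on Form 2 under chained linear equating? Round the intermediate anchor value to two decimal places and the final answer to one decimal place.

Form 1 → anchor (Group A): v = (2.5/7.0)(57 − 51.2) + 10.3 = 12.37
anchor → Form 2 (Group B): y = (9.3/2.1)(12.37 − 8.1) + 49.0 = 67.9

67.9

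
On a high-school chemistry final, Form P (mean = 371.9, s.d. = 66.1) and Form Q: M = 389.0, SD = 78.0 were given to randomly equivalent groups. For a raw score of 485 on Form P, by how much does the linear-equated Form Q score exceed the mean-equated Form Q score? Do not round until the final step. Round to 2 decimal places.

Mean-equated: 485 + (389.0 − 371.9) = 502.10
Linear-equated: (78.0/66.1)(485 − 371.9) + 389.0 = 522.461
Difference = 522.461 − 502.10 = 20.36

20.36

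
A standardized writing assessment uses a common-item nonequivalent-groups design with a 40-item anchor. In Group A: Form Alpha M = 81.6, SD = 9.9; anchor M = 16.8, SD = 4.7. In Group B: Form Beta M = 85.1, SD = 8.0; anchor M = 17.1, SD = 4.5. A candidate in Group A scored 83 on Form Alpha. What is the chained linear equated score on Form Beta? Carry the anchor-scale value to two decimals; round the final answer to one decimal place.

Form Alpha → anchor (Group A): v = (4.7/9.9)(83 − 81.6) + 16.8 = 17.46
anchor → Form Beta (Group B): y = (8.0/4.5)(17.46 − 17.1) + 85.1 = 85.7

85.7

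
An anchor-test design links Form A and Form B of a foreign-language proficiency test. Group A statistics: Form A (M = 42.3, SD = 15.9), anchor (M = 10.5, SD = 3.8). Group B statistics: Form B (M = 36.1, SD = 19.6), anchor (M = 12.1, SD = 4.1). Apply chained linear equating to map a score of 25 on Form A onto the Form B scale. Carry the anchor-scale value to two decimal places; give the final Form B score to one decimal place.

Form A → anchor (Group A): v = (3.8/15.9)(25 − 42.3) + 10.5 = 6.37
anchor → Form B (Group B): y = (19.6/4.1)(6.37 − 12.1) + 36.1 = 8.7

8.7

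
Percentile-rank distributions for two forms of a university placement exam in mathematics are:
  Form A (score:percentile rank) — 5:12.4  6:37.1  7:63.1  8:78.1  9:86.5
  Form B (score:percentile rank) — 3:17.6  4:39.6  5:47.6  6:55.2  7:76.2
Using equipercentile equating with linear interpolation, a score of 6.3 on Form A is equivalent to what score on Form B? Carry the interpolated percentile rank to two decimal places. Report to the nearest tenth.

4.7

PR of 6.3 on Form A: 37.1 + (6.3 − 6)/(7 − 6) × (63.1 − 37.1) = 44.90
On Form B, PR 44.90 falls between score 4 (PR 39.6) and 5 (PR 47.6).
Interpolate: 4 + (44.90 − 39.6)/(47.6 − 39.6) × (5 − 4) = 4.7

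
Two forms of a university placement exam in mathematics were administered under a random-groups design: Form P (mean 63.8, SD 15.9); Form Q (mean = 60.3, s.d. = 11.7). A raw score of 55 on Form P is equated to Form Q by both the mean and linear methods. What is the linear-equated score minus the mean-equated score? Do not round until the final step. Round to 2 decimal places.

Mean-equated: 55 + (60.3 − 63.8) = 51.50
Linear-equated: (11.7/15.9)(55 − 63.8) + 60.3 = 53.825
Difference = 53.825 − 51.50 = 2.32

2.32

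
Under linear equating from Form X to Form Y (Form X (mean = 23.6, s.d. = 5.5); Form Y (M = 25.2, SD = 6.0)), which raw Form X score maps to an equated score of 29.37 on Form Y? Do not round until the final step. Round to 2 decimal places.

Invert y = (SD_Y/SD_X)(x − M_X) + M_Y:
x = (SD_X/SD_Y)(y − M_Y) + M_X = (5.5/6.0)(29.37 − 25.2) + 23.6
x = 0.916667 × 4.170 + 23.6 = 27.42

27.42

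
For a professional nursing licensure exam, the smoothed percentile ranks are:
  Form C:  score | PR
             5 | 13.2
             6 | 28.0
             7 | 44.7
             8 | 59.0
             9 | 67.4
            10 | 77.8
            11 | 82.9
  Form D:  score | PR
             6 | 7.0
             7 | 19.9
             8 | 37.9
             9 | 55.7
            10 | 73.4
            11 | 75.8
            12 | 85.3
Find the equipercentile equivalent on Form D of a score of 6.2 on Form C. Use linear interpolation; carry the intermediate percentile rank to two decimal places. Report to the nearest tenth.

7.6

PR of 6.2 on Form C: 28.0 + (6.2 − 6)/(7 − 6) × (44.7 − 28.0) = 31.34
On Form D, PR 31.34 falls between score 7 (PR 19.9) and 8 (PR 37.9).
Interpolate: 7 + (31.34 − 19.9)/(37.9 − 19.9) × (8 − 7) = 7.6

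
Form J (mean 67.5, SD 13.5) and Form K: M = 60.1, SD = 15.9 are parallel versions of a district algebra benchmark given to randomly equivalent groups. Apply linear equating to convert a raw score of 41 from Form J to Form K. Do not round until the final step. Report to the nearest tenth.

Linear equating: y = (SD_Y/SD_X)(x − M_X) + M_Y
y = (15.9/13.5)(41 − 67.5) + 60.1
y = 1.177778 × -26.5 + 60.1 = -31.2111 + 60.1 = 28.9

28.9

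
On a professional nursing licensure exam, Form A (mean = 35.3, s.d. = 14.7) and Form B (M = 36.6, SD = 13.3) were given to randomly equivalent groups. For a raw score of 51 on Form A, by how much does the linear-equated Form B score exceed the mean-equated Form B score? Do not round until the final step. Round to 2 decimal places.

-1.50

Mean-equated: 51 + (36.6 − 35.3) = 52.30
Linear-equated: (13.3/14.7)(51 − 35.3) + 36.6 = 50.805
Difference = 50.805 − 52.30 = -1.50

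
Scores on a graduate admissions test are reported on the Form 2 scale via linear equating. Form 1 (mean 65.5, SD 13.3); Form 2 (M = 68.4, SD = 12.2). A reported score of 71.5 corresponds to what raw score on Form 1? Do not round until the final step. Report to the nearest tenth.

Invert y = (SD_Y/SD_X)(x − M_X) + M_Y:
x = (SD_X/SD_Y)(y − M_Y) + M_X = (13.3/12.2)(71.5 − 68.4) + 65.5
x = 1.090164 × 3.100 + 65.5 = 68.9

68.9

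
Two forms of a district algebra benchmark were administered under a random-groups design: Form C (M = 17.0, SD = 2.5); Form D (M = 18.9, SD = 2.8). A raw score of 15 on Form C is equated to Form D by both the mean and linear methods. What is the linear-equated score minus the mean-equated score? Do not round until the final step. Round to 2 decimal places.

Mean-equated: 15 + (18.9 − 17.0) = 16.90
Linear-equated: (2.8/2.5)(15 − 17.0) + 18.9 = 16.660
Difference = 16.660 − 16.90 = -0.24

-0.24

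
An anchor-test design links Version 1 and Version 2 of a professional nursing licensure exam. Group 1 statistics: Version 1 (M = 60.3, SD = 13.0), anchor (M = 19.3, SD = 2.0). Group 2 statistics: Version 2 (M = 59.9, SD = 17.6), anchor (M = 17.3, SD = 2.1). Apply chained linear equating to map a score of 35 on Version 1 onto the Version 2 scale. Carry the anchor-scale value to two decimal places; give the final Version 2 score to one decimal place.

Version 1 → anchor (Group 1): v = (2.0/13.0)(35 − 60.3) + 19.3 = 15.41
anchor → Version 2 (Group 2): y = (17.6/2.1)(15.41 − 17.3) + 59.9 = 44.1

44.1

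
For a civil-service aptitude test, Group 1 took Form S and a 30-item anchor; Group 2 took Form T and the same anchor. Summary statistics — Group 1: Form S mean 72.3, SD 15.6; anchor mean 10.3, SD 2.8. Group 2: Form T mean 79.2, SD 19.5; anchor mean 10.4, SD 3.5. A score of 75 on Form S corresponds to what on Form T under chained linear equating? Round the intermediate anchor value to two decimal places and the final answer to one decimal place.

81.3

Form S → anchor (Group 1): v = (2.8/15.6)(75 − 72.3) + 10.3 = 10.78
anchor → Form T (Group 2): y = (19.5/3.5)(10.78 − 10.4) + 79.2 = 81.3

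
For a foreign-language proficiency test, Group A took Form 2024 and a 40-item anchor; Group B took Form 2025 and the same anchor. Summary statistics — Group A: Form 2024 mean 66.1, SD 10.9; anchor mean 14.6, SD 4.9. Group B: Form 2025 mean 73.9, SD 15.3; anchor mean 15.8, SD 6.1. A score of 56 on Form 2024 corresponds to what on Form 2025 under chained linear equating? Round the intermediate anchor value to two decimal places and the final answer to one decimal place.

59.5

Form 2024 → anchor (Group A): v = (4.9/10.9)(56 − 66.1) + 14.6 = 10.06
anchor → Form 2025 (Group B): y = (15.3/6.1)(10.06 − 15.8) + 73.9 = 59.5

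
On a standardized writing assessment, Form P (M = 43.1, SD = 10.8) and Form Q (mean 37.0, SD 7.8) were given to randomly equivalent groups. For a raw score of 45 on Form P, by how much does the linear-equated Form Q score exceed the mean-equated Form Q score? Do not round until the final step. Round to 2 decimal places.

Mean-equated: 45 + (37.0 − 43.1) = 38.90
Linear-equated: (7.8/10.8)(45 − 43.1) + 37.0 = 38.372
Difference = 38.372 − 38.90 = -0.53

-0.53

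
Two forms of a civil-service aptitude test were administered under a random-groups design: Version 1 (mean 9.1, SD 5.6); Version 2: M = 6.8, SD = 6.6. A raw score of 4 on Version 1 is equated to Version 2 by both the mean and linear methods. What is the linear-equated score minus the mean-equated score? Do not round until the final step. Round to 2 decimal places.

-0.91

Mean-equated: 4 + (6.8 − 9.1) = 1.70
Linear-equated: (6.6/5.6)(4 − 9.1) + 6.8 = 0.789
Difference = 0.789 − 1.70 = -0.91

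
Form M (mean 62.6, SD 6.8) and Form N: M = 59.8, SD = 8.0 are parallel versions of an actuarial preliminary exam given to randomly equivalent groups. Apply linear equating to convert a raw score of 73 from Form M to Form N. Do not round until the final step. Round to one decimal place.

72.0

Linear equating: y = (SD_Y/SD_X)(x − M_X) + M_Y
y = (8.0/6.8)(73 − 62.6) + 59.8
y = 1.176471 × 10.4 + 59.8 = 12.2353 + 59.8 = 72.0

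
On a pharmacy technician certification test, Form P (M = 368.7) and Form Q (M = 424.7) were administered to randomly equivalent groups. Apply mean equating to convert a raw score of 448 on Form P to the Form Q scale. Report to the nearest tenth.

Mean equating: y = x + (M_Y − M_X) = 448 + (424.7 − 368.7) = 504.0

504.0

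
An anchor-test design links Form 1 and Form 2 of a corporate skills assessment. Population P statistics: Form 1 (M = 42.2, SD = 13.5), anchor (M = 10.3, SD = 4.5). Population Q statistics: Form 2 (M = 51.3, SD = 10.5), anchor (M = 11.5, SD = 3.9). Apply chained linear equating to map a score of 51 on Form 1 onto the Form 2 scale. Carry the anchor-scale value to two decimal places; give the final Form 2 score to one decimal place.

56.0

Form 1 → anchor (Population P): v = (4.5/13.5)(51 − 42.2) + 10.3 = 13.23
anchor → Form 2 (Population Q): y = (10.5/3.9)(13.23 − 11.5) + 51.3 = 56.0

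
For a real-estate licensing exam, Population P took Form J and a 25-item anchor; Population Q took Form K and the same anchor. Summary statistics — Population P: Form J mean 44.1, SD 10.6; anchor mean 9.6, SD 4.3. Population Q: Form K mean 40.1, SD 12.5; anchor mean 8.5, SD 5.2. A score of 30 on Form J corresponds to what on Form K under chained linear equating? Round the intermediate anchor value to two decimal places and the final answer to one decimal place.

Form J → anchor (Population P): v = (4.3/10.6)(30 − 44.1) + 9.6 = 3.88
anchor → Form K (Population Q): y = (12.5/5.2)(3.88 − 8.5) + 40.1 = 29.0

29.0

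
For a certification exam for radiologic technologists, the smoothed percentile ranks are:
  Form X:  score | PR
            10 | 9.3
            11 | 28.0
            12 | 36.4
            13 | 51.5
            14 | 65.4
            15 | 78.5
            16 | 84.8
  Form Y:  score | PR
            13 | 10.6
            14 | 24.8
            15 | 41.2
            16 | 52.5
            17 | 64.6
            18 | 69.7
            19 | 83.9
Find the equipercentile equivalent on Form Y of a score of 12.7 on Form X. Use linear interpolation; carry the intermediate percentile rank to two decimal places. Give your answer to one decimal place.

15.5

PR of 12.7 on Form X: 36.4 + (12.7 − 12)/(13 − 12) × (51.5 − 36.4) = 46.97
On Form Y, PR 46.97 falls between score 15 (PR 41.2) and 16 (PR 52.5).
Interpolate: 15 + (46.97 − 41.2)/(52.5 − 41.2) × (16 − 15) = 15.5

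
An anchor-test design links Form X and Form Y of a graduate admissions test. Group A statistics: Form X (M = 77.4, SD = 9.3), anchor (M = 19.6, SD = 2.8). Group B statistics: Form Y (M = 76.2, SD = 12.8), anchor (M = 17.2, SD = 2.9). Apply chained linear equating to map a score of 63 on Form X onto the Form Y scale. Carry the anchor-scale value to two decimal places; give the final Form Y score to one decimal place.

Form X → anchor (Group A): v = (2.8/9.3)(63 − 77.4) + 19.6 = 15.26
anchor → Form Y (Group B): y = (12.8/2.9)(15.26 − 17.2) + 76.2 = 67.6

67.6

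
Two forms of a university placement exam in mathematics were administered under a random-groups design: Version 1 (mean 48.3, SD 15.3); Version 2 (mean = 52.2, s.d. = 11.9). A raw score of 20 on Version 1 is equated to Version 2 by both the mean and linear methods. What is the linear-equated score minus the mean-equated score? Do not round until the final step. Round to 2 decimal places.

Mean-equated: 20 + (52.2 − 48.3) = 23.90
Linear-equated: (11.9/15.3)(20 − 48.3) + 52.2 = 30.189
Difference = 30.189 − 23.90 = 6.29

6.29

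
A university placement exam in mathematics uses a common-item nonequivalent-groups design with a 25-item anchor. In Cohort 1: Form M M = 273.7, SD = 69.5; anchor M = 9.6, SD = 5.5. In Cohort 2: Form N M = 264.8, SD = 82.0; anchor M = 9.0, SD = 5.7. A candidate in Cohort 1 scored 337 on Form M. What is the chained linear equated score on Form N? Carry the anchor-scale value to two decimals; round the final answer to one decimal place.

Form M → anchor (Cohort 1): v = (5.5/69.5)(337 − 273.7) + 9.6 = 14.61
anchor → Form N (Cohort 2): y = (82.0/5.7)(14.61 − 9.0) + 264.8 = 345.5

345.5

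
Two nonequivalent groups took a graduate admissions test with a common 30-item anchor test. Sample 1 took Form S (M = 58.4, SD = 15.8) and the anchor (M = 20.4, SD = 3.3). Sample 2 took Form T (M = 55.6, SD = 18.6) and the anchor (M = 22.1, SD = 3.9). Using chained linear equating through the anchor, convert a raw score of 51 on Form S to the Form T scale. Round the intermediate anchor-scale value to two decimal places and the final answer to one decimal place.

Form S → anchor (Sample 1): v = (3.3/15.8)(51 − 58.4) + 20.4 = 18.85
anchor → Form T (Sample 2): y = (18.6/3.9)(18.85 − 22.1) + 55.6 = 40.1

40.1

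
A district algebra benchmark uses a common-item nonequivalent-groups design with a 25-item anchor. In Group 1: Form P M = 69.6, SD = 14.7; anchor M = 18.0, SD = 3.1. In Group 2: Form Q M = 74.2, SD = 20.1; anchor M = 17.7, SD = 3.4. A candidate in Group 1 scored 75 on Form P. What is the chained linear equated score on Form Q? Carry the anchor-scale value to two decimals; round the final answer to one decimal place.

Form P → anchor (Group 1): v = (3.1/14.7)(75 − 69.6) + 18.0 = 19.14
anchor → Form Q (Group 2): y = (20.1/3.4)(19.14 − 17.7) + 74.2 = 82.7

82.7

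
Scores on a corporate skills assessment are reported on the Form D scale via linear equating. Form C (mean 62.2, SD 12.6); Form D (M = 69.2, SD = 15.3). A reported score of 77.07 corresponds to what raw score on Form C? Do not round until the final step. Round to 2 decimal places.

Invert y = (SD_Y/SD_X)(x − M_X) + M_Y:
x = (SD_X/SD_Y)(y − M_Y) + M_X = (12.6/15.3)(77.07 − 69.2) + 62.2
x = 0.823529 × 7.870 + 62.2 = 68.68

68.68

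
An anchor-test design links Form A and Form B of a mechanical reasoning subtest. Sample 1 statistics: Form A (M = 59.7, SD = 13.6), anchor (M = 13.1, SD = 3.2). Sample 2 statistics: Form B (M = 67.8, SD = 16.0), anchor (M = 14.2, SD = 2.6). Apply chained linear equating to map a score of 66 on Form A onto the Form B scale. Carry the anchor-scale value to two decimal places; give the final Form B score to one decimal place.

70.1

Form A → anchor (Sample 1): v = (3.2/13.6)(66 − 59.7) + 13.1 = 14.58
anchor → Form B (Sample 2): y = (16.0/2.6)(14.58 − 14.2) + 67.8 = 70.1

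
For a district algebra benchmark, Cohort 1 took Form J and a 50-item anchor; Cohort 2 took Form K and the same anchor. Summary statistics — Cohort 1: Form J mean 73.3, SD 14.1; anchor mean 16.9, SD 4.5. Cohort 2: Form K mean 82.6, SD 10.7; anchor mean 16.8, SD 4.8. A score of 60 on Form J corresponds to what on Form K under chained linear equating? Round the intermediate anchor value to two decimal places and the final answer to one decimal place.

Form J → anchor (Cohort 1): v = (4.5/14.1)(60 − 73.3) + 16.9 = 12.66
anchor → Form K (Cohort 2): y = (10.7/4.8)(12.66 − 16.8) + 82.6 = 73.4

73.4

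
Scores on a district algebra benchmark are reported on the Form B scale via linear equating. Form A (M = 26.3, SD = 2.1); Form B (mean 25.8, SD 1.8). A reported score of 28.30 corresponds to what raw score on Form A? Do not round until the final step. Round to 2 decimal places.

Invert y = (SD_Y/SD_X)(x − M_X) + M_Y:
x = (SD_X/SD_Y)(y − M_Y) + M_X = (2.1/1.8)(28.30 − 25.8) + 26.3
x = 1.166667 × 2.500 + 26.3 = 29.22

29.22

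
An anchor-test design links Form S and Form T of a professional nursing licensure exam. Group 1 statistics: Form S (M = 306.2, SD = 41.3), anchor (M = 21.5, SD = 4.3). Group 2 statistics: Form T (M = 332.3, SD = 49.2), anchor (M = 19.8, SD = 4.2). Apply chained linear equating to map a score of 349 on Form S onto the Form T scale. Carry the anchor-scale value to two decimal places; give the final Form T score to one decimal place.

Form S → anchor (Group 1): v = (4.3/41.3)(349 − 306.2) + 21.5 = 25.96
anchor → Form T (Group 2): y = (49.2/4.2)(25.96 − 19.8) + 332.3 = 404.5

404.5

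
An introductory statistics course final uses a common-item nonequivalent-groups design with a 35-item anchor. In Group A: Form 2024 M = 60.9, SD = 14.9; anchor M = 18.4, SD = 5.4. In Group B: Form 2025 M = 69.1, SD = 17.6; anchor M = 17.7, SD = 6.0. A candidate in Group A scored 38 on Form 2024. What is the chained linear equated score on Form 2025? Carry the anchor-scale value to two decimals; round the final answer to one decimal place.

Form 2024 → anchor (Group A): v = (5.4/14.9)(38 − 60.9) + 18.4 = 10.10
anchor → Form 2025 (Group B): y = (17.6/6.0)(10.10 − 17.7) + 69.1 = 46.8

46.8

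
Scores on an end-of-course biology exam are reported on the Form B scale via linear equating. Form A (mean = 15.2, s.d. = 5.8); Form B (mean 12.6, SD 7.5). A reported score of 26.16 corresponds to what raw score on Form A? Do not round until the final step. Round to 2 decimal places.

Invert y = (SD_Y/SD_X)(x − M_X) + M_Y:
x = (SD_X/SD_Y)(y − M_Y) + M_X = (5.8/7.5)(26.16 − 12.6) + 15.2
x = 0.773333 × 13.560 + 15.2 = 25.69

25.69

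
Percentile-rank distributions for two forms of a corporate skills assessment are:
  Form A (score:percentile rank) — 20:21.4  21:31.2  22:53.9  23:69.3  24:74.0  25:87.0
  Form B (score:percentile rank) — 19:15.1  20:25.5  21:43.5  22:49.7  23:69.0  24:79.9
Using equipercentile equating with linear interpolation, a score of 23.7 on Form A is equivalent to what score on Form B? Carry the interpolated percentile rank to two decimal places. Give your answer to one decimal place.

PR of 23.7 on Form A: 69.3 + (23.7 − 23)/(24 − 23) × (74.0 − 69.3) = 72.59
On Form B, PR 72.59 falls between score 23 (PR 69.0) and 24 (PR 79.9).
Interpolate: 23 + (72.59 − 69.0)/(79.9 − 69.0) × (24 − 23) = 23.3

23.3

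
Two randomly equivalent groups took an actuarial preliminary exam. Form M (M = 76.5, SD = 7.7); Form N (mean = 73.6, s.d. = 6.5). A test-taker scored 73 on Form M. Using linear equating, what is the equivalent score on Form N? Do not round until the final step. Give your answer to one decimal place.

Linear equating: y = (SD_Y/SD_X)(x − M_X) + M_Y
y = (6.5/7.7)(73 − 76.5) + 73.6
y = 0.844156 × -3.5 + 73.6 = -2.9545 + 73.6 = 70.6

70.6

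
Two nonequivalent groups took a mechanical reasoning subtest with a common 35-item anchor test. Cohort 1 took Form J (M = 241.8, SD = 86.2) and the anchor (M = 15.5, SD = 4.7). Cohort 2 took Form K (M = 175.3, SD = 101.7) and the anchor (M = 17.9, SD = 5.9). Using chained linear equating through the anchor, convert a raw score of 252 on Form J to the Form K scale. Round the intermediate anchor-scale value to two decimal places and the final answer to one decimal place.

143.6

Form J → anchor (Cohort 1): v = (4.7/86.2)(252 − 241.8) + 15.5 = 16.06
anchor → Form K (Cohort 2): y = (101.7/5.9)(16.06 − 17.9) + 175.3 = 143.6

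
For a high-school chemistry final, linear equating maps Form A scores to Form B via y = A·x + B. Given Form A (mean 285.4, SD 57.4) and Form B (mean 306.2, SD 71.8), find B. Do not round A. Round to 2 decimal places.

A = SD_Y / SD_X = 71.8 / 57.4 = 1.250871
B = M_Y − A·M_X = 306.2 − 1.250871 × 285.4 = -50.80

-50.80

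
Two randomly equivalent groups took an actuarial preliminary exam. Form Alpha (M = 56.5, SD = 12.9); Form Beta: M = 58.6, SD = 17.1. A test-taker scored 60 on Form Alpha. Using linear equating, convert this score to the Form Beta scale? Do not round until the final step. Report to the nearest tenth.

63.2

Linear equating: y = (SD_Y/SD_X)(x − M_X) + M_Y
y = (17.1/12.9)(60 − 56.5) + 58.6
y = 1.325581 × 3.5 + 58.6 = 4.6395 + 58.6 = 63.2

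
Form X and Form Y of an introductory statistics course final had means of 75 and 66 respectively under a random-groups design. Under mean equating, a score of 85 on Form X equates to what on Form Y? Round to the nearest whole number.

Mean equating: y = x + (M_Y − M_X) = 85 + (66 − 75) = 76

76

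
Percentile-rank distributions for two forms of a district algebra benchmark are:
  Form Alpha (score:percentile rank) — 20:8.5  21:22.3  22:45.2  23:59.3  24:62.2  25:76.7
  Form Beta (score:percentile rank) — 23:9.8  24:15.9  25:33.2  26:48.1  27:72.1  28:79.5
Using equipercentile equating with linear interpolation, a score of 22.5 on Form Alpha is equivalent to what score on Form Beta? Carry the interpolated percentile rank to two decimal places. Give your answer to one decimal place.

26.2

PR of 22.5 on Form Alpha: 45.2 + (22.5 − 22)/(23 − 22) × (59.3 − 45.2) = 52.25
On Form Beta, PR 52.25 falls between score 26 (PR 48.1) and 27 (PR 72.1).
Interpolate: 26 + (52.25 − 48.1)/(72.1 − 48.1) × (27 − 26) = 26.2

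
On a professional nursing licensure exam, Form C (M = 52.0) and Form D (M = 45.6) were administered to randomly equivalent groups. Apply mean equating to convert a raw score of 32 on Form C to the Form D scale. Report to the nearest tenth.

25.6

Mean equating: y = x + (M_Y − M_X) = 32 + (45.6 − 52.0) = 25.6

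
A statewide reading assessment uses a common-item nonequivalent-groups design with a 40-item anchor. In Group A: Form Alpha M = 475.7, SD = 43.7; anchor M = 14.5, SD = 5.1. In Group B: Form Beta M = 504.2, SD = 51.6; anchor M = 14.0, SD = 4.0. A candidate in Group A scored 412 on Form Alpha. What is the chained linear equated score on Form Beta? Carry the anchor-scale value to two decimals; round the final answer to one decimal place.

414.8

Form Alpha → anchor (Group A): v = (5.1/43.7)(412 − 475.7) + 14.5 = 7.07
anchor → Form Beta (Group B): y = (51.6/4.0)(7.07 − 14.0) + 504.2 = 414.8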